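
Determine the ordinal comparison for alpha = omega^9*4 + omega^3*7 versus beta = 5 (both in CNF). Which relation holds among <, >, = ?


Compare term by term from highest exponent:
alpha = omega^9*4 + omega^3*7
beta = 5
Term 1: alpha has omega^9*4, beta has omega^0*5
Term 2: alpha has omega^3*7, beta has omega^0*0
Result: alpha > beta

alpha > beta


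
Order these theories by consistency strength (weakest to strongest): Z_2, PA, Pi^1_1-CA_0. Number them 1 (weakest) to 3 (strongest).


Ordering by consistency strength:
1. PA
2. Pi^1_1-CA_0
3. Z_2


Z_2=3, PA=1, Pi^1_1-CA_0=2


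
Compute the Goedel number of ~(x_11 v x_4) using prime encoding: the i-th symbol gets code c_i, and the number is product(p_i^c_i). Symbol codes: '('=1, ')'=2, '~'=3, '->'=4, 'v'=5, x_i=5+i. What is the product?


Formula: ~(x_11 v x_4)
Symbol codes: [3, 1, 16, 5, 9, 2]
Primes: [2, 3, 5, 7, 11, 13]
p_1^3 = 2^3 = 8
p_2^1 = 3^1 = 3
p_3^16 = 5^16 = 152587890625
p_4^5 = 7^5 = 16807
p_5^9 = 11^9 = 2357947691
p_6^2 = 13^2 = 169
Product = 24526884288594920654296875000

24526884288594920654296875000


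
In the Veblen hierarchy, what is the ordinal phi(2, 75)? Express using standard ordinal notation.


phi(2, 75):
phi(2, beta) = zeta_beta (the beta-th zeta number, fixed point of epsilon).
phi(2, 75) = zeta_75

zeta_75


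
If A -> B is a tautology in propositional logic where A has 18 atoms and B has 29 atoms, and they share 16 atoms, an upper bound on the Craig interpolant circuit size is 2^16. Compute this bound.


Shared atoms = 16
Craig interpolant size bound = 2^16
= 65536

65536


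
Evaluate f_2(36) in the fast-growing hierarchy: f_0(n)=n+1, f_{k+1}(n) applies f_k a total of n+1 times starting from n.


f_2(36) = f_1^37(36)
f_1(m) = 2m + 1.
Iterating: f_1^k(n) = 2^k*(n+1) - 1.
f_2(36) = 2^37*(36+1) - 1 = 137438953472*37 - 1 = 5085241278463

5085241278463


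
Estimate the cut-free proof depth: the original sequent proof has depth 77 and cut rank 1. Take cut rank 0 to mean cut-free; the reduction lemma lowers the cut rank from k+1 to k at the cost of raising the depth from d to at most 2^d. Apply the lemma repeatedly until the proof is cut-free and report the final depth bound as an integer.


Each rank reduction sends depth d to at most 2^d; cut rank r needs r reductions.
2_0(77) = 77
2_1(77) = 2^77 = 151115727451828646838272
Cut-free depth bound = 151115727451828646838272

151115727451828646838272


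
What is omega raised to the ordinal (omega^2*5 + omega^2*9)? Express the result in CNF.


omega^(omega^2*5 + omega^2*9):
Both terms of the exponent have the same exponent 2, so they merge: omega^2*5 + omega^2*9 = omega^2*(5+9) = omega^2*14.
omega raised to a CNF ordinal is a single CNF term: Result = omega^(omega^2*14)

omega^(omega^2*14)


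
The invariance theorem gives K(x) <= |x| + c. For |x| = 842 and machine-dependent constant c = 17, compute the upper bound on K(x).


K(x) <= |x| + c = 842 + 17 = 859

859


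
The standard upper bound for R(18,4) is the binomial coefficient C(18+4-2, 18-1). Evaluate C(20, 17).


R(18,4) <= C(18+4-2, 18-1) = C(20, 17)
C(20, 17) = 20! / (17! * 3!)
= 1140

1140


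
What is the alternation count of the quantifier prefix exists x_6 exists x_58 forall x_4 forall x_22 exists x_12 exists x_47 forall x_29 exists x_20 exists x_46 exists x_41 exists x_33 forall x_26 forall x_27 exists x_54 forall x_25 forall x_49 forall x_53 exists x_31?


Walk the prefix and count type changes:
  position 1: exists -> exists
  position 2: exists -> forall <-- alternation
  position 3: forall -> forall
  position 4: forall -> exists <-- alternation
  position 5: exists -> exists
  position 6: exists -> forall <-- alternation
  position 7: forall -> exists <-- alternation
  position 8: exists -> exists
  position 9: exists -> exists
  position 10: exists -> exists
  position 11: exists -> forall <-- alternation
  position 12: forall -> forall
  position 13: forall -> exists <-- alternation
  position 14: exists -> forall <-- alternation
  position 15: forall -> forall
  position 16: forall -> forall
  position 17: forall -> exists <-- alternation
Total alternations = 8

8


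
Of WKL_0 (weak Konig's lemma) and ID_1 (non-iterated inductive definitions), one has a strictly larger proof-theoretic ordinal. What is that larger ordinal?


Proof-theoretic ordinal of WKL_0 (weak Konig's lemma): omega^omega
Proof-theoretic ordinal of ID_1 (non-iterated inductive definitions): psi_0(epsilon_{Omega+1})
Comparing: omega^omega < psi_0(epsilon_{Omega+1}).
The larger ordinal is psi_0(epsilon_{Omega+1}) (from ID_1 (non-iterated inductive definitions)).

psi_0(epsilon_{Omega+1})


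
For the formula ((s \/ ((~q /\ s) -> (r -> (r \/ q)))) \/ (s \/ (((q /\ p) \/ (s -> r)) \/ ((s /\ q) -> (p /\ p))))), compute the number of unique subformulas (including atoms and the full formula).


Formula: ((s \/ ((~q /\ s) -> (r -> (r \/ q)))) \/ (s \/ (((q /\ p) \/ (s -> r)) \/ ((s /\ q) -> (p /\ p)))))
Subformulas found:
  1. r
  2. q
  3. s
  4. p
  5. ~q
  6. (q /\ p)
  7. (s -> r)
  8. (s /\ q)
  9. (r \/ q)
  10. (p /\ p)
  11. (~q /\ s)
  12. (r -> (r \/ q))
  13. ((s /\ q) -> (p /\ p))
  14. ((q /\ p) \/ (s -> r))
  15. ((~q /\ s) -> (r -> (r \/ q)))
  16. (s \/ ((~q /\ s) -> (r -> (r \/ q))))
  17. (((q /\ p) \/ (s -> r)) \/ ((s /\ q) -> (p /\ p)))
  18. (s \/ (((q /\ p) \/ (s -> r)) \/ ((s /\ q) -> (p /\ p))))
  19. ((s \/ ((~q /\ s) -> (r -> (r \/ q)))) \/ (s \/ (((q /\ p) \/ (s -> r)) \/ ((s /\ q) -> (p /\ p)))))
Total distinct subformulas = 19

19


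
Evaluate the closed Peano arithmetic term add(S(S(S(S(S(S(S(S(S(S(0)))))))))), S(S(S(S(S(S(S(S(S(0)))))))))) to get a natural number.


add(S^10(0), S^9(0)):
S^10(0) = 10
S^9(0) = 9
10 + 9 = 19

19


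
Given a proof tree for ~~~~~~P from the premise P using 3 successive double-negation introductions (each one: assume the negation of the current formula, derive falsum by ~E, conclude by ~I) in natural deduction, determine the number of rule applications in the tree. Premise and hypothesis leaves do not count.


Each double-negation introduction (from C infer ~~C) uses 2 inference nodes: one ~E (C and ~C give falsum) and one ~I (discharge ~C).
3 double negations = 3 * 2 = 6 inference nodes.

6


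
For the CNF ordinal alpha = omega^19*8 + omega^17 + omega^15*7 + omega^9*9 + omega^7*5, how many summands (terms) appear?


CNF: omega^19*8 + omega^17 + omega^15*7 + omega^9*9 + omega^7*5
Count the summands separated by '+':
  term 1: omega^19*8
  term 2: omega^17
  term 3: omega^15*7
  term 4: omega^9*9
  term 5: omega^7*5
Total terms = 5

5


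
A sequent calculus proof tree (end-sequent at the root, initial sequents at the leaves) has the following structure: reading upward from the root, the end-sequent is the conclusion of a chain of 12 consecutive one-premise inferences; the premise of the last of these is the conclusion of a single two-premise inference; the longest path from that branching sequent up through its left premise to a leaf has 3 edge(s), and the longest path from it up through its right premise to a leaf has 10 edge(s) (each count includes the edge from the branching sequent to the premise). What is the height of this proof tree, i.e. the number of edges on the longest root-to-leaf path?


Longest path through the left premise: 3 edges (measured from the branching sequent)
Longest path through the right premise: 10 edges
Height of the subtree rooted at the branching sequent: max(3, 10) = 10
The branching sequent sits 12 edges above the root (the chain of one-premise inferences), so height = 10 + 12 = 22

22


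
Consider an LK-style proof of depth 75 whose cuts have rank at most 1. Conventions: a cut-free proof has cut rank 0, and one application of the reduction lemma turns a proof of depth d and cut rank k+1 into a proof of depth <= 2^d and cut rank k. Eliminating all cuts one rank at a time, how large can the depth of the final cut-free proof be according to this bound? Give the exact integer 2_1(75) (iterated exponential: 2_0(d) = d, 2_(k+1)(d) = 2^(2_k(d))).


Each rank reduction sends depth d to at most 2^d; cut rank r needs r reductions.
2_0(75) = 75
2_1(75) = 2^75 = 37778931862957161709568
Cut-free depth bound = 37778931862957161709568

37778931862957161709568


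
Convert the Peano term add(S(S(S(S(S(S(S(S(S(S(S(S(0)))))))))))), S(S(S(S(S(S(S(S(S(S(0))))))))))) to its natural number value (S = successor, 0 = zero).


add(S^12(0), S^10(0)):
S^12(0) = 12
S^10(0) = 10
12 + 10 = 22

22


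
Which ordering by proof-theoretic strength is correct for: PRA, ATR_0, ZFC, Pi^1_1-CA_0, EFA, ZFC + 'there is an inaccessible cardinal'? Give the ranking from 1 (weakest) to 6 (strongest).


Ordering by consistency strength:
1. EFA
2. PRA
3. ATR_0
4. Pi^1_1-CA_0
5. ZFC
6. ZFC + 'there is an inaccessible cardinal'


PRA=2, ATR_0=3, ZFC=5, Pi^1_1-CA_0=4, EFA=1, ZFC + 'there is an inaccessible cardinal'=6


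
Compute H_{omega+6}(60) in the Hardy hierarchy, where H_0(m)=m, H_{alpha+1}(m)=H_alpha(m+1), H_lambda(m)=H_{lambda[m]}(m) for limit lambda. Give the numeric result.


H_{omega+6}(60):
Unwind the 6 successor steps: H_{omega+6}(60) = H_omega(60+6) = H_omega(66).
H_omega(m) = H_m(m) = m + m = 2m.
Result = 2 * 66 = 132

132


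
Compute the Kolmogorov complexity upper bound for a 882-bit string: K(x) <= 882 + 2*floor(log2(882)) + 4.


floor(log2(882)) = 9
2 * 9 = 18
K(x) <= 882 + 18 + 4 = 904

904


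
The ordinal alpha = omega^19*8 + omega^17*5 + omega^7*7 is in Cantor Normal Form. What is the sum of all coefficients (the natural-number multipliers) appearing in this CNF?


CNF: omega^19*8 + omega^17*5 + omega^7*7
Coefficients: 8 + 5 + 7 = 20

20


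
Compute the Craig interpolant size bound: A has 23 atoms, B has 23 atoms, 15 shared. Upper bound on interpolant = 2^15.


Shared atoms = 15
Craig interpolant size bound = 2^15
= 32768

32768


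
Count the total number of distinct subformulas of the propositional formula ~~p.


Formula: ~~p
Subformulas found:
  1. p
  2. ~p
  3. ~~p
Total distinct subformulas = 3

3


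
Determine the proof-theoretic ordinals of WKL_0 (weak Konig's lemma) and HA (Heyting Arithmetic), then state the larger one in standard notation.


Proof-theoretic ordinal of WKL_0 (weak Konig's lemma): omega^omega
Proof-theoretic ordinal of HA (Heyting Arithmetic): epsilon_0
Comparing: omega^omega < epsilon_0.
The larger ordinal is epsilon_0 (from HA (Heyting Arithmetic)).

epsilon_0


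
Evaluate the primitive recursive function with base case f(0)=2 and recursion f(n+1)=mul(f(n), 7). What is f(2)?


f(0) = 2
f(1) = mul(f(0), 7) = mul(2, 7) = 14
f(2) = mul(f(1), 7) = mul(14, 7) = 98


98


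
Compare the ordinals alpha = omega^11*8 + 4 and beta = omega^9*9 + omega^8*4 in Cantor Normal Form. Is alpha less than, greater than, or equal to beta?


Compare term by term from highest exponent:
alpha = omega^11*8 + 4
beta = omega^9*9 + omega^8*4
Term 1: alpha has omega^11*8, beta has omega^9*9
Term 2: alpha has omega^0*4, beta has omega^8*4
Result: alpha > beta

alpha > beta


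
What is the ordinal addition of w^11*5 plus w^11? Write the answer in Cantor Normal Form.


Ordinal addition w^11*5 + w^11:
Both terms have the same exponent 11.
w^e*c + w^e*d = w^e*(c+d).
Result = w^11*(5+1) = w^11*6

w^11*6


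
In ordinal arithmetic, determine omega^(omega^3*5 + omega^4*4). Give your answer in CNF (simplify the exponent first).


omega^(omega^3*5 + omega^4*4):
In ordinal addition a term is absorbed by a following term of strictly larger exponent: 3 < 4, so omega^3*5 + omega^4*4 = omega^4*4.
omega raised to a CNF ordinal is a single CNF term: Result = omega^(omega^4*4)

omega^(omega^4*4)


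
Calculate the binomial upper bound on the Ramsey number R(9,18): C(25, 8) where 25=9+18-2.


R(9,18) <= C(9+18-2, 9-1) = C(25, 8)
C(25, 8) = 25! / (8! * 17!)
= 1081575

1081575


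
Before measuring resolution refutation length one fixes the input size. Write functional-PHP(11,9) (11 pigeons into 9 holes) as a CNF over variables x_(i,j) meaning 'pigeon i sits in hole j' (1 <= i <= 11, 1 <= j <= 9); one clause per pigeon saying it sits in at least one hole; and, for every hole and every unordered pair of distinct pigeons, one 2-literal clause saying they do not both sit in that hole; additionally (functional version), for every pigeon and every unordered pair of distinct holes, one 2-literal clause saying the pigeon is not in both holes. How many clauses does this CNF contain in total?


functional-PHP(11,9): 11 pigeons, 9 holes, 11*9 = 99 variables.
- pigeon clauses: one per pigeon -> 11 clauses
- hole clauses: 9 holes * C(11,2) = 9 * 55 -> 495 clauses
- functional clauses: 11 pigeons * C(9,2) = 11 * 36 -> 396 clauses
Total clauses = 11 + 495 + 396 = 902

902


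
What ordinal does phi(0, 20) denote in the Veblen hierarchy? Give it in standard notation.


phi(0, 20):
phi(0, beta) = omega^beta by definition.
phi(0, 20) = omega^20

omega^20


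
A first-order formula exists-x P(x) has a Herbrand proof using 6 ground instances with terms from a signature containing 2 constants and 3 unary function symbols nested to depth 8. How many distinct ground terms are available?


Herbrand terms by depth:
Depth 0: 2 constants
Depth 1: 6 new terms (running total: 8)
Depth 2: 18 new terms (running total: 26)
Depth 3: 54 new terms (running total: 80)
Depth 4: 162 new terms (running total: 242)
Depth 5: 486 new terms (running total: 728)
Depth 6: 1458 new terms (running total: 2186)
Depth 7: 4374 new terms (running total: 6560)
Depth 8: 13122 new terms (running total: 19682)
Total distinct ground terms = 19682

19682


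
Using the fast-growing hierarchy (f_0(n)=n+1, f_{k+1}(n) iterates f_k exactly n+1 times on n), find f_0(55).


f_0(55) = 55 + 1 = 56

56


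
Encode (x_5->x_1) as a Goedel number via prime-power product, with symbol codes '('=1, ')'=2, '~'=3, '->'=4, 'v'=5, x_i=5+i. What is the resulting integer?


Formula: (x_5->x_1)
Symbol codes: [1, 10, 4, 6, 2]
Primes: [2, 3, 5, 7, 11]
p_1^1 = 2^1 = 2
p_2^10 = 3^10 = 59049
p_3^4 = 5^4 = 625
p_4^6 = 7^6 = 117649
p_5^2 = 11^2 = 121
Product = 1050742189901250

1050742189901250


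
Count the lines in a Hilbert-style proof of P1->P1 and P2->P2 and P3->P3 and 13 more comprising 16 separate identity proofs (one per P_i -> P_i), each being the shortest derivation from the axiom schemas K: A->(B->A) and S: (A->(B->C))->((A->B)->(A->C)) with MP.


The shortest proof of A->A from K and S in the Hilbert calculus has exactly 5 lines:
(1) K instance A->((A->A)->A), (2) S instance, (3) MP on 1,2, (4) K instance A->(A->A), (5) MP on 3,4.
For 16 independent identities: 16 * 5 = 80 lines total.

80


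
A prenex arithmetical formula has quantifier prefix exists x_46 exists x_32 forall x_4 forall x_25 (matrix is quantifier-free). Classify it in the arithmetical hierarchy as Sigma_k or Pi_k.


Leading quantifier is exists, so the class is Sigma.
Number of quantifier blocks = alternations + 1 = 1 + 1 = 2.
Classification: Sigma_2

Sigma_2


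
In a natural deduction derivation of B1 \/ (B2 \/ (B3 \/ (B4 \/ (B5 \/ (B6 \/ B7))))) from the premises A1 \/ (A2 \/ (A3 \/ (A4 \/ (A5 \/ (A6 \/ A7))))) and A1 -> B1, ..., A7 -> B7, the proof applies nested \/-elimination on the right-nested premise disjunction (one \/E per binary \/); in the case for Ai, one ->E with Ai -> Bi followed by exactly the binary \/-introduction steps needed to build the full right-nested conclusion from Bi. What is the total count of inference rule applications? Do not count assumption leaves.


Constructive dilemma with 7 branches, all disjunctions right-nested:
- \/E: the premise has 6 binary \/, each eliminated once: 6 nodes.
- ->E: one per case (Ai with Ai -> Bi gives Bi): 7 nodes.
- \/I: in case i < n, Bi needs 1 step to form Bi \/ (B(i+1) \/ ...) and then i-1 steps to prepend B(i-1), ..., B1, i.e. i steps; in case i = n, B7 needs 6 prepend steps.
  \/I total = (1 + 2 + ... + 6) + 6 = 21 + 6 = 27 nodes.
Total = 6 + 7 + 27 = 40

40


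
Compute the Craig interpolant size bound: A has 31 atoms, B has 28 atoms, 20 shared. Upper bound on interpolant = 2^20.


Shared atoms = 20
Craig interpolant size bound = 2^20
= 1048576

1048576


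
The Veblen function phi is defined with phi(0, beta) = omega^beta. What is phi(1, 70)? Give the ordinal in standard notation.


phi(1, 70):
phi(1, beta) = epsilon_beta (the beta-th epsilon number).
phi(1, 70) = epsilon_70

epsilon_70


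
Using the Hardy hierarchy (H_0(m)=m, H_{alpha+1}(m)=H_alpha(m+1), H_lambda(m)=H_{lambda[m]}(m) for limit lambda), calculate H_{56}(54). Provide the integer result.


H_56(54):
For finite ordinals k, H_k(n) = n + k (each successor step adds 1).
H_56(54) = 54 + 56 = 110

110


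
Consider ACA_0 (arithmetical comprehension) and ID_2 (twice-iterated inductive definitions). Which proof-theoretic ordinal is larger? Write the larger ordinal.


Proof-theoretic ordinal of ACA_0 (arithmetical comprehension): epsilon_0
Proof-theoretic ordinal of ID_2 (twice-iterated inductive definitions): psi_0(epsilon_{Omega_2+1})
Comparing: epsilon_0 < psi_0(epsilon_{Omega_2+1}).
The larger ordinal is psi_0(epsilon_{Omega_2+1}) (from ID_2 (twice-iterated inductive definitions)).

psi_0(epsilon_{Omega_2+1})


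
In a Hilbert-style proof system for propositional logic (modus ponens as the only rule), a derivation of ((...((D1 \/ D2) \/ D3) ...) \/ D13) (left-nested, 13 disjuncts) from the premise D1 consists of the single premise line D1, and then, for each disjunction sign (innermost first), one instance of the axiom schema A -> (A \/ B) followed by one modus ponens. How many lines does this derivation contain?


Building the left-nested 13-ary disjunction from D1:
- 1 premise line (D1)
- 13 disjuncts means 12 disjunction signs; each needs 1 axiom instance + 1 MP = 2 lines: 2 * 12 = 24
Total = 1 + 24 = 25 lines.

25


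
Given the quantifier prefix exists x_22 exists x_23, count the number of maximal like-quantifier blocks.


Alternations = 0.
Blocks = alternations + 1 = 1

1


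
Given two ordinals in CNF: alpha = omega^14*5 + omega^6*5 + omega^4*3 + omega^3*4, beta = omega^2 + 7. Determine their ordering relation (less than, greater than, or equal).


Compare term by term from highest exponent:
alpha = omega^14*5 + omega^6*5 + omega^4*3 + omega^3*4
beta = omega^2 + 7
Term 1: alpha has omega^14*5, beta has omega^2*1
Term 2: alpha has omega^6*5, beta has omega^0*7
Term 3: alpha has omega^4*3, beta has omega^0*0
Term 4: alpha has omega^3*4, beta has omega^0*0
Result: alpha > beta

alpha > beta


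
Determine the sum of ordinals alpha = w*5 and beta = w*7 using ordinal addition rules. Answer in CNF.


Ordinal addition w*5 + w*7:
Both terms have the same exponent 1.
w^e*c + w^e*d = w^e*(c+d).
Result = w^1*(5+7) = w*12

w*12


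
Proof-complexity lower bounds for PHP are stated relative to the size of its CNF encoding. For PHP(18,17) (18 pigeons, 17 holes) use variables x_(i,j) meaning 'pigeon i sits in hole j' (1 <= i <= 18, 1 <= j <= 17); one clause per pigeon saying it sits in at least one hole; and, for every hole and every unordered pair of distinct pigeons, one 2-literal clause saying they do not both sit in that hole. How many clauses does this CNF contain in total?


PHP(18,17): 18 pigeons, 17 holes, 18*17 = 306 variables.
- pigeon clauses: one per pigeon -> 18 clauses
- hole clauses: 17 holes * C(18,2) = 17 * 153 -> 2601 clauses
Total clauses = 18 + 2601 = 2619

2619


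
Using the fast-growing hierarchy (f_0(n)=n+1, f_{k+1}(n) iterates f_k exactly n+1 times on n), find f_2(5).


f_2(5) = f_1^6(5)
f_1(m) = 2m + 1.
Iterating: f_1^k(n) = 2^k*(n+1) - 1.
f_2(5) = 2^6*(5+1) - 1 = 64*6 - 1 = 383

383


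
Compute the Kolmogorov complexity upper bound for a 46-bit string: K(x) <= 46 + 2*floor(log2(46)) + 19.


floor(log2(46)) = 5
2 * 5 = 10
K(x) <= 46 + 10 + 19 = 75

75


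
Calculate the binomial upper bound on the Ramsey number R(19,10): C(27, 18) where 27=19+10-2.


R(19,10) <= C(19+10-2, 19-1) = C(27, 18)
C(27, 18) = 27! / (18! * 9!)
= 4686825

4686825


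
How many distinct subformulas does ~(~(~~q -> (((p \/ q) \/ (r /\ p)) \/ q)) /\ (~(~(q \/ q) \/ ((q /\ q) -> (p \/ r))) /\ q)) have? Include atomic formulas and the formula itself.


Formula: ~(~(~~q -> (((p \/ q) \/ (r /\ p)) \/ q)) /\ (~(~(q \/ q) \/ ((q /\ q) -> (p \/ r))) /\ q))
Subformulas found:
  1. r
  2. q
  3. p
  4. ~q
  5. ~~q
  6. (r /\ p)
  7. (q /\ q)
  8. (p \/ q)
  9. (q \/ q)
  10. (p \/ r)
  11. ~(q \/ q)
  12. ((p \/ q) \/ (r /\ p))
  13. ((q /\ q) -> (p \/ r))
  14. (((p \/ q) \/ (r /\ p)) \/ q)
  15. (~(q \/ q) \/ ((q /\ q) -> (p \/ r)))
  16. ~(~(q \/ q) \/ ((q /\ q) -> (p \/ r)))
  17. (~~q -> (((p \/ q) \/ (r /\ p)) \/ q))
  18. ~(~~q -> (((p \/ q) \/ (r /\ p)) \/ q))
  19. (~(~(q \/ q) \/ ((q /\ q) -> (p \/ r))) /\ q)
  20. (~(~~q -> (((p \/ q) \/ (r /\ p)) \/ q)) /\ (~(~(q \/ q) \/ ((q /\ q) -> (p \/ r))) /\ q))
  21. ~(~(~~q -> (((p \/ q) \/ (r /\ p)) \/ q)) /\ (~(~(q \/ q) \/ ((q /\ q) -> (p \/ r))) /\ q))
Total distinct subformulas = 21

21


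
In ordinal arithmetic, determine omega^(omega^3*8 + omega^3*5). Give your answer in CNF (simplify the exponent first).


omega^(omega^3*8 + omega^3*5):
Both terms of the exponent have the same exponent 3, so they merge: omega^3*8 + omega^3*5 = omega^3*(8+5) = omega^3*13.
omega raised to a CNF ordinal is a single CNF term: Result = omega^(omega^3*13)

omega^(omega^3*13)


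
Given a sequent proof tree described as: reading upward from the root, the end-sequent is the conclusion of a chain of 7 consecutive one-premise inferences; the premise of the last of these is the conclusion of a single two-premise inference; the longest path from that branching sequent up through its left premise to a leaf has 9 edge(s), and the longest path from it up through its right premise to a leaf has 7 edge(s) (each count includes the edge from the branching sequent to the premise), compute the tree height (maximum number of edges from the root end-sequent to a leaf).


Longest path through the left premise: 9 edges (measured from the branching sequent)
Longest path through the right premise: 7 edges
Height of the subtree rooted at the branching sequent: max(9, 7) = 9
The branching sequent sits 7 edges above the root (the chain of one-premise inferences), so height = 9 + 7 = 16

16


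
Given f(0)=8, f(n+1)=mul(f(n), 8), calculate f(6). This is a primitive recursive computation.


f(0) = 8
f(1) = mul(f(0), 8) = mul(8, 8) = 64
f(2) = mul(f(1), 8) = mul(64, 8) = 512
f(3) = mul(f(2), 8) = mul(512, 8) = 4096
f(4) = mul(f(3), 8) = mul(4096, 8) = 32768
f(5) = mul(f(4), 8) = mul(32768, 8) = 262144
f(6) = mul(f(5), 8) = mul(262144, 8) = 2097152


2097152


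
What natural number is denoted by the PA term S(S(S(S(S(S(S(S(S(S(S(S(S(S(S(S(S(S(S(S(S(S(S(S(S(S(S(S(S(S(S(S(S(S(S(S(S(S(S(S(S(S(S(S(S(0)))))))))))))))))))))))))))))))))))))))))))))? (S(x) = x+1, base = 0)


Counting successors applied to 0:
45 applications of S to 0 = 45

45


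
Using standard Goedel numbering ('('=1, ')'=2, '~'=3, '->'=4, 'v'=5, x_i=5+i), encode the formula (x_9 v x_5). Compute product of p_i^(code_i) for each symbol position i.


Formula: (x_9 v x_5)
Symbol codes: [1, 14, 5, 10, 2]
Primes: [2, 3, 5, 7, 11]
p_1^1 = 2^1 = 2
p_2^14 = 3^14 = 4782969
p_3^5 = 5^5 = 3125
p_4^10 = 7^10 = 282475249
p_5^2 = 11^2 = 121
Product = 1021746959170925006250

1021746959170925006250


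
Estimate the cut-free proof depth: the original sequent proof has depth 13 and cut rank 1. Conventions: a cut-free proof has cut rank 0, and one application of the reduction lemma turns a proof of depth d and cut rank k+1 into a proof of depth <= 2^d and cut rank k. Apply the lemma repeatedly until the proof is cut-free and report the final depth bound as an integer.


Each rank reduction sends depth d to at most 2^d; cut rank r needs r reductions.
2_0(13) = 13
2_1(13) = 2^13 = 8192
Cut-free depth bound = 8192

8192


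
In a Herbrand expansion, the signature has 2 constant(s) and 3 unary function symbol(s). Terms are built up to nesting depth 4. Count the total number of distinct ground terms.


Herbrand terms by depth:
Depth 0: 2 constants
Depth 1: 6 new terms (running total: 8)
Depth 2: 18 new terms (running total: 26)
Depth 3: 54 new terms (running total: 80)
Depth 4: 162 new terms (running total: 242)
Total distinct ground terms = 242

242


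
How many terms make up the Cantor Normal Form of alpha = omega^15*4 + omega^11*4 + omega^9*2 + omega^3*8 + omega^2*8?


CNF: omega^15*4 + omega^11*4 + omega^9*2 + omega^3*8 + omega^2*8
Count the summands separated by '+':
  term 1: omega^15*4
  term 2: omega^11*4
  term 3: omega^9*2
  term 4: omega^3*8
  term 5: omega^2*8
Total terms = 5

5


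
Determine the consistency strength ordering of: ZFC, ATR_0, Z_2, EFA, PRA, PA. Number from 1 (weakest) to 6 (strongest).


Ordering by consistency strength:
1. EFA
2. PRA
3. PA
4. ATR_0
5. Z_2
6. ZFC


ZFC=6, ATR_0=4, Z_2=5, EFA=1, PRA=2, PA=3


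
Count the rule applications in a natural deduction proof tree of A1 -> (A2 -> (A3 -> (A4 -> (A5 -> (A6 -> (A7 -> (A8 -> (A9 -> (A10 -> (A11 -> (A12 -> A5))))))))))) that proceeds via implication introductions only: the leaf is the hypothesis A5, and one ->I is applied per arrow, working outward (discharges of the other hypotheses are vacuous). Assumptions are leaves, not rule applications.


The formula has 12 arrows (->); its innermost consequent A5 is one of the antecedents,
so the proof starts from the hypothesis leaf A5 (not a rule application) and closes one arrow per ->I.
Building A1 -> (A2 -> (A3 -> (A4 -> (A5 -> (A6 -> (A7 -> (A8 -> (A9 -> (A10 -> (A11 -> (A12 -> A5))))))))))) therefore takes 12 nested implication introductions.
Total inference nodes = 12

12


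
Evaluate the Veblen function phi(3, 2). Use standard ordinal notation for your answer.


phi(3, 2):
phi(3, beta) = eta_beta (the beta-th eta number, fixed point of zeta).
phi(3, 2) = eta_2

eta_2


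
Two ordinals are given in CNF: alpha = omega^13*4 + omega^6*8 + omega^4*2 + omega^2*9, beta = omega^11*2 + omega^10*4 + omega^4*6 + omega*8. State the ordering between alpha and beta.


Compare term by term from highest exponent:
alpha = omega^13*4 + omega^6*8 + omega^4*2 + omega^2*9
beta = omega^11*2 + omega^10*4 + omega^4*6 + omega*8
Term 1: alpha has omega^13*4, beta has omega^11*2
Term 2: alpha has omega^6*8, beta has omega^10*4
Term 3: alpha has omega^4*2, beta has omega^4*6
Term 4: alpha has omega^2*9, beta has omega^1*8
Result: alpha > beta

alpha > beta


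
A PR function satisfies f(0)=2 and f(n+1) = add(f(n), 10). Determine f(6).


f(0) = 2
f(1) = add(f(0), 10) = add(2, 10) = 12
f(2) = add(f(1), 10) = add(12, 10) = 22
f(3) = add(f(2), 10) = add(22, 10) = 32
f(4) = add(f(3), 10) = add(32, 10) = 42
f(5) = add(f(4), 10) = add(42, 10) = 52
f(6) = add(f(5), 10) = add(52, 10) = 62


62


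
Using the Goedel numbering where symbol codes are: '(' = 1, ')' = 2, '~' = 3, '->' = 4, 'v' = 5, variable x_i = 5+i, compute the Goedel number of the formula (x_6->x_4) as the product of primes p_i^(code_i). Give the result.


Formula: (x_6->x_4)
Symbol codes: [1, 11, 4, 9, 2]
Primes: [2, 3, 5, 7, 11]
p_1^1 = 2^1 = 2
p_2^11 = 3^11 = 177147
p_3^4 = 5^4 = 625
p_4^9 = 7^9 = 40353607
p_5^2 = 11^2 = 121
Product = 1081213713408386250

1081213713408386250


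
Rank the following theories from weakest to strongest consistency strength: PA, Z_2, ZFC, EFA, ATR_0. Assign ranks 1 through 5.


Ordering by consistency strength:
1. EFA
2. PA
3. ATR_0
4. Z_2
5. ZFC


PA=2, Z_2=4, ZFC=5, EFA=1, ATR_0=3


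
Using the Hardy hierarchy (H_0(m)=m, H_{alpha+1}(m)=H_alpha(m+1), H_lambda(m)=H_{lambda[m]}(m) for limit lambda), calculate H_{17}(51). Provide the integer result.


H_17(51):
For finite ordinals k, H_k(n) = n + k (each successor step adds 1).
H_17(51) = 51 + 17 = 68

68


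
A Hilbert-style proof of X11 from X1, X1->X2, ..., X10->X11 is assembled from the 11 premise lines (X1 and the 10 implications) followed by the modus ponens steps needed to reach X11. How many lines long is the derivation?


We have 11 premise lines: X1 and 10 implications.
Each implication is detached once by MP, giving 10 MP lines.
11 premise lines + 10 MP lines = 21 total lines.

21


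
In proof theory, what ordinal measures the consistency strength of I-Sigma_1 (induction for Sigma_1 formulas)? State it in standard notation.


The proof-theoretic ordinal of I-Sigma_1 (induction for Sigma_1 formulas) is a standard result in ordinal analysis.
This ordinal is the supremum of order types of primitive recursive well-orderings
that the theory can prove to be well-ordered.
For I-Sigma_1 (induction for Sigma_1 formulas), the proof-theoretic ordinal is omega^omega.

omega^omega


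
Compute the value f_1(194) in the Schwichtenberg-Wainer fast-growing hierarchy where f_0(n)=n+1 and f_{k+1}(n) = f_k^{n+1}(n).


f_1(194) = f_0^195(194)
f_0 adds 1 each time, applied 195 times.
f_1(194) = 194 + 195 = 389

389


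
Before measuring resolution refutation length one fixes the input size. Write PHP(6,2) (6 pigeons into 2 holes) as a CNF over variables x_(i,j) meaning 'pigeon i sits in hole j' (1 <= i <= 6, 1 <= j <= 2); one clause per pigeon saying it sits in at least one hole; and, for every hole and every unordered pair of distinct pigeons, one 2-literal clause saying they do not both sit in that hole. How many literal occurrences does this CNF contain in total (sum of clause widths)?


PHP(6,2): 6 pigeons, 2 holes, 6*2 = 12 variables.
- pigeon clauses: one per pigeon -> 6 clauses of width 2 -> 12 literals
- hole clauses: 2 holes * C(6,2) = 2 * 15 -> 30 clauses of width 2 -> 60 literals
Total literal occurrences = 12 + 60 = 72

72


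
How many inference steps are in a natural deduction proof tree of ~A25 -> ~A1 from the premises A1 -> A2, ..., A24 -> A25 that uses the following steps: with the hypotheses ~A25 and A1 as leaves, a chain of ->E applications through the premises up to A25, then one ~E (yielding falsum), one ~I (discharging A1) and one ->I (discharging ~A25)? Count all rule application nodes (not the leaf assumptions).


From hypothesis A1, 24 ->E steps along the 24 premises yield A25.
~E with hypothesis ~A25 gives falsum (1 node); ~I discharging A1 gives ~A1 (1 node); ->I discharging ~A25 gives the goal (1 node).
Total = 24 + 3 = 27 inference nodes.

27


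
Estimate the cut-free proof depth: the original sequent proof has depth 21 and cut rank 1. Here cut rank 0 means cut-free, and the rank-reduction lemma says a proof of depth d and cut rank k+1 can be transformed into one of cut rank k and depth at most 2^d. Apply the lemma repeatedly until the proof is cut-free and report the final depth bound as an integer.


Each rank reduction sends depth d to at most 2^d; cut rank r needs r reductions.
2_0(21) = 21
2_1(21) = 2^21 = 2097152
Cut-free depth bound = 2097152

2097152


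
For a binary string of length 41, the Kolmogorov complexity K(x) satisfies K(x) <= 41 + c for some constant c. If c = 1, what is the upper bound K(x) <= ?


K(x) <= |x| + c = 41 + 1 = 42

42


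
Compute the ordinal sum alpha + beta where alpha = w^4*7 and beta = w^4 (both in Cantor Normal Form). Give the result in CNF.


Ordinal addition w^4*7 + w^4:
Both terms have the same exponent 4.
w^e*c + w^e*d = w^e*(c+d).
Result = w^4*(7+1) = w^4*8

w^4*8


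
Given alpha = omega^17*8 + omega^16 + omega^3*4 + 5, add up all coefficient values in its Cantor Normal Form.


CNF: omega^17*8 + omega^16 + omega^3*4 + 5
Coefficients: 8 + 1 + 4 + 5 = 18

18


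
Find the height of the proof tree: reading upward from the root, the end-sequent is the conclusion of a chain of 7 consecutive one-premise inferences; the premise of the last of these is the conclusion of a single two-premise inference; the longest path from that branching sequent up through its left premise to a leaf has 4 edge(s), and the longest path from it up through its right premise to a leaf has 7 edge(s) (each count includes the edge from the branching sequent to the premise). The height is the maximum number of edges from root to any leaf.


Longest path through the left premise: 4 edges (measured from the branching sequent)
Longest path through the right premise: 7 edges
Height of the subtree rooted at the branching sequent: max(4, 7) = 7
The branching sequent sits 7 edges above the root (the chain of one-premise inferences), so height = 7 + 7 = 14

14


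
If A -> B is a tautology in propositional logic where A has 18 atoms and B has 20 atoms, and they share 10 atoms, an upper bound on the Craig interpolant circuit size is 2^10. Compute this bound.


Shared atoms = 10
Craig interpolant size bound = 2^10
= 1024

1024


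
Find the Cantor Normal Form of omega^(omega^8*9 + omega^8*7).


omega^(omega^8*9 + omega^8*7):
Both terms of the exponent have the same exponent 8, so they merge: omega^8*9 + omega^8*7 = omega^8*(9+7) = omega^8*16.
omega raised to a CNF ordinal is a single CNF term: Result = omega^(omega^8*16)

omega^(omega^8*16)


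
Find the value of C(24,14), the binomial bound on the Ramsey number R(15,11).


R(15,11) <= C(15+11-2, 15-1) = C(24, 14)
C(24, 14) = 24! / (14! * 10!)
= 1961256

1961256


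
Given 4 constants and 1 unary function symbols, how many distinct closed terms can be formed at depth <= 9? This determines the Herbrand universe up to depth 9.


Herbrand terms by depth:
Depth 0: 4 constants
Depth 1: 4 new terms (running total: 8)
Depth 2: 4 new terms (running total: 12)
Depth 3: 4 new terms (running total: 16)
Depth 4: 4 new terms (running total: 20)
Depth 5: 4 new terms (running total: 24)
Depth 6: 4 new terms (running total: 28)
Depth 7: 4 new terms (running total: 32)
Depth 8: 4 new terms (running total: 36)
Depth 9: 4 new terms (running total: 40)
Total distinct ground terms = 40

40


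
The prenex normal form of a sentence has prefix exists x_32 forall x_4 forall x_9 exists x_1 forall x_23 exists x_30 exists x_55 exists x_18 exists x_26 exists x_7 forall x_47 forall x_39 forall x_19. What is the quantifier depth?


Quantifier prefix has 13 quantifier symbols.
Quantifier depth = 13

13


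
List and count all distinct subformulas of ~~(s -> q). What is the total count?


Formula: ~~(s -> q)
Subformulas found:
  1. q
  2. s
  3. (s -> q)
  4. ~(s -> q)
  5. ~~(s -> q)
Total distinct subformulas = 5

5


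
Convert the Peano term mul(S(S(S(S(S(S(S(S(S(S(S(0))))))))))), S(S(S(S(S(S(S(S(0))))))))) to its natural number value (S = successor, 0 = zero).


mul(S^11(0), S^8(0)):
S^11(0) = 11
S^8(0) = 8
11 * 8 = 88

88


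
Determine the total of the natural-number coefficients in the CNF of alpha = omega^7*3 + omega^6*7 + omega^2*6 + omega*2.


CNF: omega^7*3 + omega^6*7 + omega^2*6 + omega*2
Coefficients: 3 + 7 + 6 + 2 = 18

18


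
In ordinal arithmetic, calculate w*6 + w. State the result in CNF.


Ordinal addition w*6 + w:
Both terms have the same exponent 1.
w^e*c + w^e*d = w^e*(c+d).
Result = w^1*(6+1) = w*7

w*7


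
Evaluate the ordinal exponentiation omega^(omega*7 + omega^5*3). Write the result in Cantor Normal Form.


omega^(omega*7 + omega^5*3):
In ordinal addition a term is absorbed by a following term of strictly larger exponent: 1 < 5, so omega*7 + omega^5*3 = omega^5*3.
omega raised to a CNF ordinal is a single CNF term: Result = omega^(omega^5*3)

omega^(omega^5*3)


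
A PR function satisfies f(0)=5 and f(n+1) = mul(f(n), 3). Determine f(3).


f(0) = 5
f(1) = mul(f(0), 3) = mul(5, 3) = 15
f(2) = mul(f(1), 3) = mul(15, 3) = 45
f(3) = mul(f(2), 3) = mul(45, 3) = 135


135


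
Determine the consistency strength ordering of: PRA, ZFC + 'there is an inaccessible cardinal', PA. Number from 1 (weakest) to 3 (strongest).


Ordering by consistency strength:
1. PRA
2. PA
3. ZFC + 'there is an inaccessible cardinal'


PRA=1, ZFC + 'there is an inaccessible cardinal'=3, PA=2


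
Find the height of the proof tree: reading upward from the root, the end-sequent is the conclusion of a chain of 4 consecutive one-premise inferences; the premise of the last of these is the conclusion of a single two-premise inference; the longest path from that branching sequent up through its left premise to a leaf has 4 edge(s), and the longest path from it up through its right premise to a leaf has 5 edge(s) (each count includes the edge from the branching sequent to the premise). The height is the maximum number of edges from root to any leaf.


Longest path through the left premise: 4 edges (measured from the branching sequent)
Longest path through the right premise: 5 edges
Height of the subtree rooted at the branching sequent: max(4, 5) = 5
The branching sequent sits 4 edges above the root (the chain of one-premise inferences), so height = 5 + 4 = 9

9


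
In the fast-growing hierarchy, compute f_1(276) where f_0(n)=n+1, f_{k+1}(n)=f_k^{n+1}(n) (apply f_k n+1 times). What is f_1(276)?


f_1(276) = f_0^277(276)
f_0 adds 1 each time, applied 277 times.
f_1(276) = 276 + 277 = 553

553


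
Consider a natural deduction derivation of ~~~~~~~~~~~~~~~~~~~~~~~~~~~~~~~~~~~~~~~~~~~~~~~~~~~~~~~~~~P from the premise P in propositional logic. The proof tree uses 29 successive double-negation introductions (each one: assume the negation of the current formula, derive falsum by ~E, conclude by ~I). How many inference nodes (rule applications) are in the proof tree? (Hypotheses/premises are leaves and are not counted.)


Each double-negation introduction (from C infer ~~C) uses 2 inference nodes: one ~E (C and ~C give falsum) and one ~I (discharge ~C).
29 double negations = 29 * 2 = 58 inference nodes.

58


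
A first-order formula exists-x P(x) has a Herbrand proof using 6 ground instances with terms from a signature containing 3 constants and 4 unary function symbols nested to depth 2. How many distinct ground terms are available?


Herbrand terms by depth:
Depth 0: 3 constants
Depth 1: 12 new terms (running total: 15)
Depth 2: 48 new terms (running total: 63)
Total distinct ground terms = 63

63


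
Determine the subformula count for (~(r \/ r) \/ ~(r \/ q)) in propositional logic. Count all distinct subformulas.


Formula: (~(r \/ r) \/ ~(r \/ q))
Subformulas found:
  1. q
  2. r
  3. (r \/ r)
  4. (r \/ q)
  5. ~(r \/ r)
  6. ~(r \/ q)
  7. (~(r \/ r) \/ ~(r \/ q))
Total distinct subformulas = 7

7


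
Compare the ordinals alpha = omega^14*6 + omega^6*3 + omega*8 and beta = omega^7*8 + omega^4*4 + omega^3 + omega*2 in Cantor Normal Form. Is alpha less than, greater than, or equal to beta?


Compare term by term from highest exponent:
alpha = omega^14*6 + omega^6*3 + omega*8
beta = omega^7*8 + omega^4*4 + omega^3 + omega*2
Term 1: alpha has omega^14*6, beta has omega^7*8
Term 2: alpha has omega^6*3, beta has omega^4*4
Term 3: alpha has omega^1*8, beta has omega^3*1
Term 4: alpha has omega^0*0, beta has omega^1*2
Result: alpha > beta

alpha > beta


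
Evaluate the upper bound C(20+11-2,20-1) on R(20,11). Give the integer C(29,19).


R(20,11) <= C(20+11-2, 20-1) = C(29, 19)
C(29, 19) = 29! / (19! * 10!)
= 20030010

20030010


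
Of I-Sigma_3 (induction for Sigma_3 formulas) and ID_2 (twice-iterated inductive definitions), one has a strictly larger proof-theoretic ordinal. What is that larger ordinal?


Proof-theoretic ordinal of I-Sigma_3 (induction for Sigma_3 formulas): omega^(omega^(omega^omega))
Proof-theoretic ordinal of ID_2 (twice-iterated inductive definitions): psi_0(epsilon_{Omega_2+1})
Comparing: omega^(omega^(omega^omega)) < psi_0(epsilon_{Omega_2+1}).
The larger ordinal is psi_0(epsilon_{Omega_2+1}) (from ID_2 (twice-iterated inductive definitions)).

psi_0(epsilon_{Omega_2+1})


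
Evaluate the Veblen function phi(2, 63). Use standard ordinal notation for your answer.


phi(2, 63):
phi(2, beta) = zeta_beta (the beta-th zeta number, fixed point of epsilon).
phi(2, 63) = zeta_63

zeta_63
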